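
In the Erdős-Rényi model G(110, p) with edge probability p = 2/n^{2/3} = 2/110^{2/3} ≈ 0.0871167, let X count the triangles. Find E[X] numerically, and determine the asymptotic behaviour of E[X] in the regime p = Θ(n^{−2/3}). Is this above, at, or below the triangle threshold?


Number of potential triangles: C(110, 3) = 215820.
Each occurs with probability p³ ≈ (0.0871167)³ ≈ 6.61157025e-04.
By linearity: E[X] = C(110, 3)·p³ ≈ 215820 · 6.61157025e-04 ≈ 142.690909.
Since α = 2/3 < 1, p = c/n^{2/3} ≫ 1/n is above the triangle threshold p ~ 1/n. Asymptotically E[X] ~ (c³/6)·n^{3(1−α)} = (2³/6)·n^{1} → ∞; triangles are abundant w.h.p.

E[X] ≈ 142.690909; in regime p = Θ(1/n^{2/3}) E[X] diverges (above the triangle threshold p ~ 1/n).


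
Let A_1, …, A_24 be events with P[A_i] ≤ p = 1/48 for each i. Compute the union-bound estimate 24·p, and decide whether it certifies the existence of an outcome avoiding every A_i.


Union bound: P[∪_{i=1}^{24} A_i] ≤ Σ_i P[A_i] ≤ 24·p = 24·(1/48) = 1/2.
Numerically: 1/2 ≈ 0.500.
Is 1/2 < 1? YES.
Since P[∪ A_i] ≤ 1/2 < 1, the complement has P[∩ A_i^c] ≥ 1 − 1/2 = 1/2 > 0, so some outcome avoids every A_i.

24·p = 1/2 ≈ 0.500; existence CERTIFIED by the union bound.


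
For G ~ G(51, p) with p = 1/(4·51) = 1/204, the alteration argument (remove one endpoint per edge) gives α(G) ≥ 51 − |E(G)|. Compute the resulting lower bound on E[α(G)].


E[|E(G)|] = C(51, 2)·p = 1275 · (1/204) = 25/4.
E[α(G)] ≥ n − E[|E(G)|] = 51 − 25/4 = 179/4.
Numerically: ≈ 44.750000.
(This is only a lower bound; the true E[α(G)] may be larger.)

E[α(G)] ≥ 179/4 ≈ 44.750000.


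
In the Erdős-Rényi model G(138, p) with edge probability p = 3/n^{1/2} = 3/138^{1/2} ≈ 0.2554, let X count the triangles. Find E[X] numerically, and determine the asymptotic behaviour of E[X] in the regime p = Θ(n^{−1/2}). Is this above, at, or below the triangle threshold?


Number of potential triangles: C(138, 3) = 428536.
Each occurs with probability p³ ≈ (0.2554)³ ≈ 1.665502e-02.
By linearity: E[X] = C(138, 3)·p³ ≈ 428536 · 1.665502e-02 ≈ 7137.2753.
Since α = 1/2 < 1, p = c/n^{1/2} ≫ 1/n is above the triangle threshold p ~ 1/n. Asymptotically E[X] ~ (c³/6)·n^{3(1−α)} = (3³/6)·n^{1.5} → ∞; triangles are abundant w.h.p.

E[X] ≈ 7137.2753; in regime p = Θ(1/n^{1/2}) E[X] diverges (above the triangle threshold p ~ 1/n).


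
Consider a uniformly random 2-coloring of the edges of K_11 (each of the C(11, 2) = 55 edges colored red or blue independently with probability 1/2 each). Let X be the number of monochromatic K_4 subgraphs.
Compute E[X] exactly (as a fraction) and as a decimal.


Let X = Σ_S X_S over the C(11, 4) = 330 subsets S of size 4, where X_S = 1 if the K_4 on S is monochromatic.
For a fixed S, the K_4 on S has C(4, 2) = 6 edges. P[all 6 edges red] = (1/2)^6, and likewise for blue, so P[monochromatic] = 2·(1/2)^6 = 2^{1 − 6} = 1/32.
By linearity: E[X] = C(11, 4) · 2^{1 − 6} = 330 · 1/32 = 165/16.
Numerically: E[X] ≈ 10.312.

E[X] = C(11,4)·2^(1−C(4,2)) = 165/16 ≈ 10.312.


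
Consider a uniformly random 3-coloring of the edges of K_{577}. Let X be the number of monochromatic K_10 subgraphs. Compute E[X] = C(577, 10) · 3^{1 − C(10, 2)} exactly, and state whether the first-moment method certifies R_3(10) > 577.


E[X] = C(577, 10) · 3^{1 − 45} = 1042166760920175198880 · 3^{−44} = 1042166760920175198880/984770902183611232881.
As a reduced fraction: E[X] = 1042166760920175198880/984770902183611232881 ≈ 1.058283.
Is E[X] < 1? NO.
Since E[X] ≥ 1, the first-moment bound is inconclusive at n = 577; it does NOT by itself certify R_3(10) > 577.

E[X] = 1042166760920175198880/984770902183611232881 ≈ 1.058283; E[X] ≥ 1; first-moment method inconclusive here.


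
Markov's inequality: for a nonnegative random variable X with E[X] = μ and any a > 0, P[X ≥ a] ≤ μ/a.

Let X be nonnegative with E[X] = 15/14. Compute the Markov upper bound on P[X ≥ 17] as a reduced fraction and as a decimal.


μ = E[X] = 15/14, a = 17.
Markov: P[X ≥ 17] ≤ μ/a = (15/14)/17 = 15/238.
Numerically: ≈ 0.06303.
(Since a = 17 > μ = 1.07143, the bound 15/238 is < 1 and informative.)

P[X ≥ 17] ≤ 15/238 ≈ 0.06303.


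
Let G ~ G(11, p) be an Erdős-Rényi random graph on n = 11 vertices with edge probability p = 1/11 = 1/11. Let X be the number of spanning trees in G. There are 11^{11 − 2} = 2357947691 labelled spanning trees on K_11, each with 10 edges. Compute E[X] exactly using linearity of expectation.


K_11 has 11^{11 − 2} = 2357947691 labelled spanning trees.
For each such spanning tree H, let X_H = 1 if all 10 edges of H are present in G. Then P[X_H = 1] = p^{10} = (1/11)^{10} = 1/25937424601.
By linearity of expectation: E[X] = Σ_H E[X_H] = 2357947691 · p^{10} = 2357947691 · 1/25937424601 = 1/11.
Numerically: E[X] ≈ 0.0909.

E[X] = 2357947691 · (1/11)^{10} = 1/11 ≈ 0.0909.


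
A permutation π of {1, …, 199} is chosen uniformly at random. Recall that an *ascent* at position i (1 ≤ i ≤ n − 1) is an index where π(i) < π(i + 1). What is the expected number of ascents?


Write X = Σ X_I over i = 1, …, 198, with X_I the indicator of one ascent.
There are 198 indicators.
For each fixed i, the pair (π(i), π(i+1)) is a uniformly random ordered pair of distinct values from {1, …, 199}; by symmetry P[π(i) < π(i+1)] = 1/2.
By linearity: E[X] = 198 · (1/2) = (199 − 1) · (1/2) = 99 ≈ 99.000000.

E[X] = 99 = 99.000000.


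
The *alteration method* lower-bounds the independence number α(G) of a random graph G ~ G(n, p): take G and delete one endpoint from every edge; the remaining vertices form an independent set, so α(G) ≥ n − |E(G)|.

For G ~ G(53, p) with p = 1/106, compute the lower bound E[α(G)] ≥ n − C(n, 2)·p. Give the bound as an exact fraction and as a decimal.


E[|E(G)|] = C(53, 2)·p = 1378 · (1/106) = 13.
E[α(G)] ≥ n − E[|E(G)|] = 53 − 13 = 40.
Numerically: ≈ 40.000.
(This is only a lower bound; the true E[α(G)] may be larger.)

E[α(G)] ≥ 40 ≈ 40.000.


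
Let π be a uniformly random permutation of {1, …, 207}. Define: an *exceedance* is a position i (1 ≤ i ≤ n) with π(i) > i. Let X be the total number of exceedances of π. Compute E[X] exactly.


Write X = Σ_{i=1}^{207} X_i, where X_i = 1_{π(i) > i}.
For each fixed i, π(i) is uniform over {1, …, 207} (marginal of a uniform permutation), so P[π(i) > i] = (n − i)/n. Summing: Σ_{i=1}^{207} (n − i)/n = (0 + 1 + … + 206)/207 = 207(207 − 1)/(2·207) = (207 − 1)/2.
Hence E[X] = Σ_{i=1}^{207} (207 − i)/207 = 103 ≈ 103.00000.

E[X] = 103 = 103.00000.


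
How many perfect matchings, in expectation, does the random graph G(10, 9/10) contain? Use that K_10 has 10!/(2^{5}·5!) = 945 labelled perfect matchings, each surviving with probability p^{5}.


K_10 has 10!/(2^{5}·5!) = 945 labelled perfect matchings.
For each such perfect matching H, let X_H = 1 if all 5 edges of H are present in G. Then P[X_H = 1] = p^{5} = (9/10)^{5} = 59049/100000.
By linearity: E[X] = Σ_H E[X_H] = 945 · p^{5} = 945 · 59049/100000 = 11160261/20000.
Numerically: E[X] ≈ 558.01.

E[X] = 945 · (9/10)^{5} = 11160261/20000 ≈ 558.01.


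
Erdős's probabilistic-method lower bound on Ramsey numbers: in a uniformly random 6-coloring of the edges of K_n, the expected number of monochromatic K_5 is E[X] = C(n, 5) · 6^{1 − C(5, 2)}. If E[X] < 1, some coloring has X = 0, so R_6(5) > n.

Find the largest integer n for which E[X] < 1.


We need C(n, 5) · 6^{1 − 10} < 1, i.e. C(n, 5) < 6^{10 − 1} = 10077696.
Check values of n near the boundary:
  n = 61: C(61, 5) = 5949147; 5949147 < 10077696? YES
  n = 62: C(62, 5) = 6471002; 6471002 < 10077696? YES
  n = 63: C(63, 5) = 7028847; 7028847 < 10077696? YES
  n = 64: C(64, 5) = 7624512; 7624512 < 10077696? YES
  n = 65: C(65, 5) = 8259888; 8259888 < 10077696? YES
  n = 66: C(66, 5) = 8936928; 8936928 < 10077696? YES
  n = 67: C(67, 5) = 9657648; 9657648 < 10077696? YES
  n = 68: C(68, 5) = 10424128; 10424128 < 10077696? NO
  n = 69: C(69, 5) = 11238513; 11238513 < 10077696? NO
  n = 70: C(70, 5) = 12103014; 12103014 < 10077696? NO
The largest n with C(n, 5) < 10077696 is n = 67 (where E[X] = 67067/69984 ≈ 0.958319). Hence R_6(5) > 67, i.e. R_6(5) ≥ 68.

Largest n = 67; hence R_6(5) > 67.


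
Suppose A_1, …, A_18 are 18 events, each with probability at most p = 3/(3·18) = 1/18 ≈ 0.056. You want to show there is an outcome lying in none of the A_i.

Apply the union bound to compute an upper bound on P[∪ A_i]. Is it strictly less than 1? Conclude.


Union bound: P[∪_{i=1}^{18} A_i] ≤ Σ_i P[A_i] ≤ 18·p = 18·(1/18) = 1.
Numerically: 1 ≈ 1.000.
Is 1 < 1? NO.
Since the bound 1 is ≥ 1, the union bound is uninformative here; it does NOT by itself certify existence.

18·p = 1 ≈ 1.000; existence NOT certified by the union bound.


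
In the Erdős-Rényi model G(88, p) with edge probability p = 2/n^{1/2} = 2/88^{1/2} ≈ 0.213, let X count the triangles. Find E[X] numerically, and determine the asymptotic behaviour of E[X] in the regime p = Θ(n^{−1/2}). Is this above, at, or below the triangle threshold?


Number of potential triangles: C(88, 3) = 109736.
Each occurs with probability p³ ≈ (0.213)³ ≈ 9.69094e-03.
By linearity: E[X] = C(88, 3)·p³ ≈ 109736 · 9.69094e-03 ≈ 1063.445.
Since α = 1/2 < 1, p = c/n^{1/2} ≫ 1/n is above the triangle threshold p ~ 1/n. Asymptotically E[X] ~ (c³/6)·n^{3(1−α)} = (2³/6)·n^{1.5} → ∞; triangles are abundant w.h.p.

E[X] ≈ 1063.445; in regime p = Θ(1/n^{1/2}) E[X] diverges (above the triangle threshold p ~ 1/n).


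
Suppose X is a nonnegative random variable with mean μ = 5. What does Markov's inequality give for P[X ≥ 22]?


μ = E[X] = 5, a = 22.
Markov: P[X ≥ 22] ≤ μ/a = (5)/22 = 5/22.
Numerically: ≈ 0.227.
(Since a = 22 > μ = 5.000, the bound 5/22 is < 1 and informative.)

P[X ≥ 22] ≤ 5/22 ≈ 0.227.


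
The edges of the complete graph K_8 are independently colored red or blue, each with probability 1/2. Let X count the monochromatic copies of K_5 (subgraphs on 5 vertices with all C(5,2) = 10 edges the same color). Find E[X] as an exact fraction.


Let X = Σ_S X_S over the C(8, 5) = 56 subsets S of size 5, where X_S = 1 if the K_5 on S is monochromatic.
For a fixed S, the K_5 on S has C(5, 2) = 10 edges. P[all 10 edges red] = (1/2)^10, and likewise for blue, so P[monochromatic] = 2·(1/2)^10 = 2^{1 − 10} = 1/512.
Summing: E[X] = C(8, 5) · 2^{1 − 10} = 56 · 1/512 = 7/64.
Numerically: E[X] ≈ 0.109375.

E[X] = C(8,5)·2^(1−C(5,2)) = 7/64 ≈ 0.109375.


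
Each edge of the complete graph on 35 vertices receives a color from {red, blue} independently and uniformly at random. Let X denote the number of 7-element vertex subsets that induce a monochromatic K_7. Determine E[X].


Let X = Σ_S X_S over the C(35, 7) = 6724520 subsets S of size 7, where X_S = 1 if the K_7 on S is monochromatic.
For a fixed S, the K_7 on S has C(7, 2) = 21 edges. P[all 21 edges red] = (1/2)^21, and likewise for blue, so P[monochromatic] = 2·(1/2)^21 = 2^{1 − 21} = 1/1048576.
By linearity: E[X] = C(35, 7) · 2^{1 − 21} = 6724520 · 1/1048576 = 840565/131072.
Numerically: E[X] ≈ 6.41300.

E[X] = C(35,7)·2^(1−C(7,2)) = 840565/131072 ≈ 6.41300.


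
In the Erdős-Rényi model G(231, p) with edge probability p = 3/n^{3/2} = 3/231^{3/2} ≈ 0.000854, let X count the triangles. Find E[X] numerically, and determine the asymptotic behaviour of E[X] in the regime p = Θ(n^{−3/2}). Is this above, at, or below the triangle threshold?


Number of potential triangles: C(231, 3) = 2027795.
Each occurs with probability p³ ≈ (0.000854)³ ≈ 6.23893e-10.
By linearity: E[X] = C(231, 3)·p³ ≈ 2027795 · 6.23893e-10 ≈ 0.001.
Since α = 3/2 > 1, p = c/n^{3/2} = o(1/n) is below the triangle threshold p ~ 1/n. Asymptotically E[X] ~ (c³/6)·n^{3(1−α)} = (3³/6)·n^{-1.5} → 0, so by Markov's inequality G has no triangles w.h.p.

E[X] ≈ 0.001; in regime p = Θ(1/n^{3/2}) E[X] tends to 0 (below the triangle threshold p ~ 1/n).


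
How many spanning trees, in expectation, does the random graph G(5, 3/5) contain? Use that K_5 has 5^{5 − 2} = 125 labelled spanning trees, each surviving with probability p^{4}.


K_5 has 5^{5 − 2} = 125 labelled spanning trees.
For each such spanning tree H, let X_H = 1 if all 4 edges of H are present in G. Then P[X_H = 1] = p^{4} = (3/5)^{4} = 81/625.
Summing the indicators: E[X] = Σ_H E[X_H] = 125 · p^{4} = 125 · 81/625 = 81/5.
Numerically: E[X] ≈ 16.2.

E[X] = 125 · (3/5)^{4} = 81/5 ≈ 16.2.


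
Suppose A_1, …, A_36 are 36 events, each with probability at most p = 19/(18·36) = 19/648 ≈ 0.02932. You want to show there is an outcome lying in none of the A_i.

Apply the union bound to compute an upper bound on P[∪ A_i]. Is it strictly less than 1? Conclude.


Union bound: P[∪_{i=1}^{36} A_i] ≤ Σ_i P[A_i] ≤ 36·p = 36·(19/648) = 19/18.
Numerically: 19/18 ≈ 1.05556.
Is 19/18 < 1? NO.
Since the bound 19/18 is ≥ 1, the union bound is uninformative here; it does NOT by itself certify existence.

36·p = 19/18 ≈ 1.05556; existence NOT certified by the union bound.


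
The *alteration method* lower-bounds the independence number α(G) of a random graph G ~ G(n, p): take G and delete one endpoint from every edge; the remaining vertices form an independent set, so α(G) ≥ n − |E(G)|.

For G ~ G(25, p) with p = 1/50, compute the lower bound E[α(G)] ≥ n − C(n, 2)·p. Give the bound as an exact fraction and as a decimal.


E[|E(G)|] = C(25, 2)·p = 300 · (1/50) = 6.
E[α(G)] ≥ n − E[|E(G)|] = 25 − 6 = 19.
Numerically: ≈ 19.000000.
(This is only a lower bound; the true E[α(G)] may be larger.)

E[α(G)] ≥ 19 ≈ 19.000000.


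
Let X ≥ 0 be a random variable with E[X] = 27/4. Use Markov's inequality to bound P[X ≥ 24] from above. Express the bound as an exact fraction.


μ = E[X] = 27/4, a = 24.
Markov: P[X ≥ 24] ≤ μ/a = (27/4)/24 = 9/32.
Numerically: ≈ 0.28125.
(Since a = 24 > μ = 6.75000, the bound 9/32 is < 1 and informative.)

P[X ≥ 24] ≤ 9/32 ≈ 0.28125.


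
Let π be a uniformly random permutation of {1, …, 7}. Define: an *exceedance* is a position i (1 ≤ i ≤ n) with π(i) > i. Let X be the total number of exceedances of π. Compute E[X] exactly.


Write X = Σ_{i=1}^{7} X_i, where X_i = 1_{π(i) > i}.
For each fixed i, π(i) is uniform over {1, …, 7} (marginal of a uniform permutation), so P[π(i) > i] = (n − i)/n. Summing: Σ_{i=1}^{7} (n − i)/n = (0 + 1 + … + 6)/7 = 7(7 − 1)/(2·7) = (7 − 1)/2.
Hence E[X] = Σ_{i=1}^{7} (7 − i)/7 = 3 ≈ 3.00000.

E[X] = 3 = 3.00000.


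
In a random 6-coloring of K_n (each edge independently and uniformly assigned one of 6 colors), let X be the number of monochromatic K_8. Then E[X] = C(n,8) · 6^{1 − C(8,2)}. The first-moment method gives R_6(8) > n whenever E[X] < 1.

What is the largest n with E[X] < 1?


We need C(n, 8) · 6^{1 − 28} < 1, i.e. C(n, 8) < 6^{28 − 1} = 1023490369077469249536.
Check values of n near the boundary:
  n = 1589: C(1589, 8) = 990389025825605844438; 990389025825605844438 < 1023490369077469249536? YES
  n = 1590: C(1590, 8) = 995397314198933813310; 995397314198933813310 < 1023490369077469249536? YES
  n = 1591: C(1591, 8) = 1000427749141189953870; 1000427749141189953870 < 1023490369077469249536? YES
  n = 1592: C(1592, 8) = 1005480414540892933435; 1005480414540892933435 < 1023490369077469249536? YES
  n = 1593: C(1593, 8) = 1010555394551193970323; 1010555394551193970323 < 1023490369077469249536? YES
  n = 1594: C(1594, 8) = 1015652773590544255167; 1015652773590544255167 < 1023490369077469249536? YES
  n = 1595: C(1595, 8) = 1020772636343363633895; 1020772636343363633895 < 1023490369077469249536? YES
  n = 1596: C(1596, 8) = 1025915067760710553965; 1025915067760710553965 < 1023490369077469249536? NO
  n = 1597: C(1597, 8) = 1031080153060953275445; 1031080153060953275445 < 1023490369077469249536? NO
The largest n with C(n, 8) < 1023490369077469249536 is n = 1595 (where E[X] = 113419181815929292655/113721152119718805504 ≈ 0.9973). Hence R_6(8) > 1595, i.e. R_6(8) ≥ 1596.

Largest n = 1595; hence R_6(8) > 1595.


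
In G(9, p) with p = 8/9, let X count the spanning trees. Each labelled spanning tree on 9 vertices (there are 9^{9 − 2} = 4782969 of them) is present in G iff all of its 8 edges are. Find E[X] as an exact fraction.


K_9 has 9^{9 − 2} = 4782969 labelled spanning trees.
For each such spanning tree H, let X_H = 1 if all 8 edges of H are present in G. Then P[X_H = 1] = p^{8} = (8/9)^{8} = 16777216/43046721.
By linearity: E[X] = Σ_H E[X_H] = 4782969 · p^{8} = 4782969 · 16777216/43046721 = 16777216/9.
Numerically: E[X] ≈ 1.86414e+06.

E[X] = 4782969 · (8/9)^{8} = 16777216/9 ≈ 1.86414e+06.


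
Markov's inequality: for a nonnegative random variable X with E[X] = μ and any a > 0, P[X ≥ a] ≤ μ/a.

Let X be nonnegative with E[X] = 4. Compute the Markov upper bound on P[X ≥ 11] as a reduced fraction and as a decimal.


μ = E[X] = 4, a = 11.
Markov: P[X ≥ 11] ≤ μ/a = (4)/11 = 4/11.
Numerically: ≈ 0.363636.
(Since a = 11 > μ = 4.000000, the bound 4/11 is < 1 and informative.)

P[X ≥ 11] ≤ 4/11 ≈ 0.363636.


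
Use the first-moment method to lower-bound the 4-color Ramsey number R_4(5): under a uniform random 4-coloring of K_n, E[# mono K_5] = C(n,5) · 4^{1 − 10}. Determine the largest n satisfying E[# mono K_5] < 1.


We need C(n, 5) · 4^{1 − 10} < 1, i.e. C(n, 5) < 4^{10 − 1} = 262144.
Check values of n near the boundary:
  n = 31: C(31, 5) = 169911; 169911 < 262144? YES
  n = 32: C(32, 5) = 201376; 201376 < 262144? YES
  n = 33: C(33, 5) = 237336; 237336 < 262144? YES
  n = 34: C(34, 5) = 278256; 278256 < 262144? NO
  n = 35: C(35, 5) = 324632; 324632 < 262144? NO
  n = 36: C(36, 5) = 376992; 376992 < 262144? NO
The largest n with C(n, 5) < 262144 is n = 33 (where E[X] = 29667/32768 ≈ 0.90536). Hence R_4(5) > 33, i.e. R_4(5) ≥ 34.

Largest n = 33; hence R_4(5) > 33.


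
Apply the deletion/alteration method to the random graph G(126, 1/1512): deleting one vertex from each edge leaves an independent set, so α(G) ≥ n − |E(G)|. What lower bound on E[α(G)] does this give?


E[|E(G)|] = C(126, 2)·p = 7875 · (1/1512) = 125/24.
E[α(G)] ≥ n − E[|E(G)|] = 126 − 125/24 = 2899/24.
Numerically: ≈ 120.79167.
(This is only a lower bound; the true E[α(G)] may be larger.)

E[α(G)] ≥ 2899/24 ≈ 120.79167.


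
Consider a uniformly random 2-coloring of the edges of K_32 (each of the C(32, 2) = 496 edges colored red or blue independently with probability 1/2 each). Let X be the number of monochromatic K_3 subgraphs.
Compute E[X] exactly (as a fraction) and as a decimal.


Let X = Σ_S X_S over the C(32, 3) = 4960 subsets S of size 3, where X_S = 1 if the K_3 on S is monochromatic.
For a fixed S, the K_3 on S has C(3, 2) = 3 edges. P[all 3 edges red] = (1/2)^3, and likewise for blue, so P[monochromatic] = 2·(1/2)^3 = 2^{1 − 3} = 1/4.
Summing: E[X] = C(32, 3) · 2^{1 − 3} = 4960 · 1/4 = 1240.
Numerically: E[X] ≈ 1240.000000.

E[X] = C(32,3)·2^(1−C(3,2)) = 1240 ≈ 1240.000000.


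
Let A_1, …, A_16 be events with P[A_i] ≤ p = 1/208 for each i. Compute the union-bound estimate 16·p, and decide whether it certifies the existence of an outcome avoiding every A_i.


Union bound: P[∪_{i=1}^{16} A_i] ≤ Σ_i P[A_i] ≤ 16·p = 16·(1/208) = 1/13.
Numerically: 1/13 ≈ 0.07692.
Is 1/13 < 1? YES.
Since P[∪ A_i] ≤ 1/13 < 1, the complement has P[∩ A_i^c] ≥ 1 − 1/13 = 12/13 > 0, so some outcome avoids every A_i.

16·p = 1/13 ≈ 0.07692; existence CERTIFIED by the union bound.


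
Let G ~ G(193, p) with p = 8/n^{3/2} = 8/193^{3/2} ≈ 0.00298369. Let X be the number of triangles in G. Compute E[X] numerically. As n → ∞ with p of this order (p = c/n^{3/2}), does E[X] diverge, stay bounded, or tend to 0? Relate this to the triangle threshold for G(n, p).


Number of potential triangles: C(193, 3) = 1179616.
Each occurs with probability p³ ≈ (0.00298369)³ ≈ 2.65620794e-08.
By linearity: E[X] = C(193, 3)·p³ ≈ 1179616 · 2.65620794e-08 ≈ 0.031333.
Since α = 3/2 > 1, p = c/n^{3/2} = o(1/n) is below the triangle threshold p ~ 1/n. Asymptotically E[X] ~ (c³/6)·n^{3(1−α)} = (8³/6)·n^{-1.5} → 0, so by Markov's inequality G has no triangles w.h.p.

E[X] ≈ 0.031333; in regime p = Θ(1/n^{3/2}) E[X] tends to 0 (below the triangle threshold p ~ 1/n).


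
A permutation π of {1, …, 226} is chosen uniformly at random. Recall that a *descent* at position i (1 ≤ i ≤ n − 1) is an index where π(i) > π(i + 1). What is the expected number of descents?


Write X = Σ X_I over i = 1, …, 225, with X_I the indicator of one descent.
There are 225 indicators.
For each fixed i, the pair (π(i), π(i+1)) is a uniformly random ordered pair of distinct values from {1, …, 226}; by symmetry P[π(i) > π(i+1)] = 1/2.
By linearity: E[X] = 225 · (1/2) = (226 − 1) · (1/2) = 225/2 ≈ 112.50000.

E[X] = 225/2 = 112.50000.


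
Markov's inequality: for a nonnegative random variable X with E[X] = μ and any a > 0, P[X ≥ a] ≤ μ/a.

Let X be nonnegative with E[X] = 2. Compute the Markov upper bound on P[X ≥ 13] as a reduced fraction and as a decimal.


μ = E[X] = 2, a = 13.
Markov: P[X ≥ 13] ≤ μ/a = (2)/13 = 2/13.
Numerically: ≈ 0.154.
(Since a = 13 > μ = 2.000, the bound 2/13 is < 1 and informative.)

P[X ≥ 13] ≤ 2/13 ≈ 0.154.


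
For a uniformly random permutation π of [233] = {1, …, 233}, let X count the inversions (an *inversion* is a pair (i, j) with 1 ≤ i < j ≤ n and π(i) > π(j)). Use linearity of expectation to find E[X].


Write X = Σ X_I over the C(233, 2) = 27028 pairs i < j, with X_I the indicator of one inversion.
There are 27028 indicators.
For each fixed pair i < j, the values π(i) and π(j) are two distinct elements of {1, …, 233} in uniformly random order; by symmetry P[π(i) > π(j)] = 1/2.
By linearity: E[X] = 27028 · (1/2) = C(233, 2) · (1/2) = 27028/2 = 13514 ≈ 13514.000000.

E[X] = 13514 = 13514.000000.


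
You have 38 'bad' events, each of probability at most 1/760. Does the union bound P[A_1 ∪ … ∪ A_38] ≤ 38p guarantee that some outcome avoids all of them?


Union bound: P[∪_{i=1}^{38} A_i] ≤ Σ_i P[A_i] ≤ 38·p = 38·(1/760) = 1/20.
Numerically: 1/20 ≈ 0.0500.
Is 1/20 < 1? YES.
Since P[∪ A_i] ≤ 1/20 < 1, the complement has P[∩ A_i^c] ≥ 1 − 1/20 = 19/20 > 0, so some outcome avoids every A_i.

38·p = 1/20 ≈ 0.0500; existence CERTIFIED by the union bound.


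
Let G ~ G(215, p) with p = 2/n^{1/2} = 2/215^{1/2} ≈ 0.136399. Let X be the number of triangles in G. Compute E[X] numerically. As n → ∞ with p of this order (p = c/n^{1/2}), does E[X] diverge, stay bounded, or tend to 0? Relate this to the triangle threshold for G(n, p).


Number of potential triangles: C(215, 3) = 1633355.
Each occurs with probability p³ ≈ (0.136399)³ ≈ 2.53765336e-03.
By linearity: E[X] = C(215, 3)·p³ ≈ 1633355 · 2.53765336e-03 ≈ 4144.888798.
Since α = 1/2 < 1, p = c/n^{1/2} ≫ 1/n is above the triangle threshold p ~ 1/n. Asymptotically E[X] ~ (c³/6)·n^{3(1−α)} = (2³/6)·n^{1.5} → ∞; triangles are abundant w.h.p.

E[X] ≈ 4144.888798; in regime p = Θ(1/n^{1/2}) E[X] diverges (above the triangle threshold p ~ 1/n).


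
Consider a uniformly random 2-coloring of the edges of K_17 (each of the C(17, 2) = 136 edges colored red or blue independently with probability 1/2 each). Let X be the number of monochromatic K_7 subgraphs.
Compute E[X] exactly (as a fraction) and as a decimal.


Let X = Σ_S X_S over the C(17, 7) = 19448 subsets S of size 7, where X_S = 1 if the K_7 on S is monochromatic.
For a fixed S, the K_7 on S has C(7, 2) = 21 edges. P[all 21 edges red] = (1/2)^21, and likewise for blue, so P[monochromatic] = 2·(1/2)^21 = 2^{1 − 21} = 1/1048576.
By linearity of expectation: E[X] = C(17, 7) · 2^{1 − 21} = 19448 · 1/1048576 = 2431/131072.
Numerically: E[X] ≈ 0.018547.

E[X] = C(17,7)·2^(1−C(7,2)) = 2431/131072 ≈ 0.018547.


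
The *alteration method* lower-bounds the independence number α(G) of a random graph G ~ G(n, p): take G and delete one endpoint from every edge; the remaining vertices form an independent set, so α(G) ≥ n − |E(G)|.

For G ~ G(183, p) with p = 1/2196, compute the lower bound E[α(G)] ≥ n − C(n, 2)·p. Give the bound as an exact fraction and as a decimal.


E[|E(G)|] = C(183, 2)·p = 16653 · (1/2196) = 91/12.
E[α(G)] ≥ n − E[|E(G)|] = 183 − 91/12 = 2105/12.
Numerically: ≈ 175.41667.
(This is only a lower bound; the true E[α(G)] may be larger.)

E[α(G)] ≥ 2105/12 ≈ 175.41667.


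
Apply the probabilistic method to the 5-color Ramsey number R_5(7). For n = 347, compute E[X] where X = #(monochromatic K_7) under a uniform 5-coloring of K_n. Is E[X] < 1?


E[X] = C(347, 7) · 5^{1 − 21} = 113090774900334 · 5^{−20} = 113090774900334/95367431640625.
As a reduced fraction: E[X] = 113090774900334/95367431640625 ≈ 1.18584.
Is E[X] < 1? NO.
Since E[X] ≥ 1, the first-moment bound is inconclusive at n = 347; it does NOT by itself certify R_5(7) > 347.

E[X] = 113090774900334/95367431640625 ≈ 1.18584; E[X] ≥ 1; first-moment method inconclusive here.


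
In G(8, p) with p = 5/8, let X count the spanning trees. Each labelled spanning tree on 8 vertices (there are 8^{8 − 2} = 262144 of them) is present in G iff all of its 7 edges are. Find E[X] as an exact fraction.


K_8 has 8^{8 − 2} = 262144 labelled spanning trees.
For each such spanning tree H, let X_H = 1 if all 7 edges of H are present in G. Then P[X_H = 1] = p^{7} = (5/8)^{7} = 78125/2097152.
By linearity: E[X] = Σ_H E[X_H] = 262144 · p^{7} = 262144 · 78125/2097152 = 78125/8.
Numerically: E[X] ≈ 9.77e+03.

E[X] = 262144 · (5/8)^{7} = 78125/8 ≈ 9.77e+03.


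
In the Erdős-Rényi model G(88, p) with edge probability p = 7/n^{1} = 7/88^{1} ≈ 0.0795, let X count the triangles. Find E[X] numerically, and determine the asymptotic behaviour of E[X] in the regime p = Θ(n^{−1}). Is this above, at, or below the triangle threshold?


Number of potential triangles: C(88, 3) = 109736.
Each occurs with probability p³ ≈ (0.0795)³ ≈ 5.03322e-04.
By linearity: E[X] = C(88, 3)·p³ ≈ 109736 · 5.03322e-04 ≈ 55.233.
Here α = 1, so p = 7/n is exactly at the triangle threshold p ~ 1/n. Asymptotically E[X] → c³/6 = 7³/6 = 343/6 ≈ 57.167, a bounded constant. In this regime the triangle count is asymptotically Poisson(c³/6).

E[X] ≈ 55.233; in regime p = Θ(1/n^{1}) E[X] stays bounded (at the triangle threshold p ~ 1/n).


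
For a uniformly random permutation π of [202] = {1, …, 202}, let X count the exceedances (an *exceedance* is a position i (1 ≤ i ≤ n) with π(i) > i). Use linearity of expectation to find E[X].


Write X = Σ_{i=1}^{202} X_i, where X_i = 1_{π(i) > i}.
For each fixed i, π(i) is uniform over {1, …, 202} (marginal of a uniform permutation), so P[π(i) > i] = (n − i)/n. Summing: Σ_{i=1}^{202} (n − i)/n = (0 + 1 + … + 201)/202 = 202(202 − 1)/(2·202) = (202 − 1)/2.
Hence E[X] = Σ_{i=1}^{202} (202 − i)/202 = 201/2 ≈ 100.500000.

E[X] = 201/2 = 100.500000.


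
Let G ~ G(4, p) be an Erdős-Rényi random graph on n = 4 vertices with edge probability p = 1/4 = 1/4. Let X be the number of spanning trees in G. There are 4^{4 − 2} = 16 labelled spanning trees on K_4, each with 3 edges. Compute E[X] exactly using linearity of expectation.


K_4 has 4^{4 − 2} = 16 labelled spanning trees.
For each such spanning tree H, let X_H = 1 if all 3 edges of H are present in G. Then P[X_H = 1] = p^{3} = (1/4)^{3} = 1/64.
By linearity of expectation: E[X] = Σ_H E[X_H] = 16 · p^{3} = 16 · 1/64 = 1/4.
Numerically: E[X] ≈ 0.25.

E[X] = 16 · (1/4)^{3} = 1/4 ≈ 0.25.


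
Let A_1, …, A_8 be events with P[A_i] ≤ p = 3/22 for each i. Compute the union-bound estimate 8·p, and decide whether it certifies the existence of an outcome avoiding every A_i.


Union bound: P[∪_{i=1}^{8} A_i] ≤ Σ_i P[A_i] ≤ 8·p = 8·(3/22) = 12/11.
Numerically: 12/11 ≈ 1.09091.
Is 12/11 < 1? NO.
Since the bound 12/11 is ≥ 1, the union bound is uninformative here; it does NOT by itself certify existence.

8·p = 12/11 ≈ 1.09091; existence NOT certified by the union bound.


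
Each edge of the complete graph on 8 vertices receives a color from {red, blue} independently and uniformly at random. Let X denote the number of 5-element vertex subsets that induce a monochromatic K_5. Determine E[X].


Let X = Σ_S X_S over the C(8, 5) = 56 subsets S of size 5, where X_S = 1 if the K_5 on S is monochromatic.
For a fixed S, the K_5 on S has C(5, 2) = 10 edges. P[all 10 edges red] = (1/2)^10, and likewise for blue, so P[monochromatic] = 2·(1/2)^10 = 2^{1 − 10} = 1/512.
Summing: E[X] = C(8, 5) · 2^{1 − 10} = 56 · 1/512 = 7/64.
Numerically: E[X] ≈ 0.109.

E[X] = C(8,5)·2^(1−C(5,2)) = 7/64 ≈ 0.109.


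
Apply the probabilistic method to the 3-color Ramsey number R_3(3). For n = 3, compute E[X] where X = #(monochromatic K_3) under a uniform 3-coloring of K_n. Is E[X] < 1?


E[X] = C(3, 3) · 3^{1 − 3} = 1 · 3^{−2} = 1/9.
As a reduced fraction: E[X] = 1/9 ≈ 0.111.
Is E[X] < 1? YES.
Since E[X] < 1, there exists a 3-coloring of K_{3} with no monochromatic K_3; hence R_3(3) > 3.

E[X] = 1/9 ≈ 0.111; E[X] < 1, so R_3(3) > 3.


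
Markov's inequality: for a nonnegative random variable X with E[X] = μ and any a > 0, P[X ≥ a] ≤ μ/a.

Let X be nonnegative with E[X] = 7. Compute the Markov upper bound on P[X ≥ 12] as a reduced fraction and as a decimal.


μ = E[X] = 7, a = 12.
Markov: P[X ≥ 12] ≤ μ/a = (7)/12 = 7/12.
Numerically: ≈ 0.58333.
(Since a = 12 > μ = 7.00000, the bound 7/12 is < 1 and informative.)

P[X ≥ 12] ≤ 7/12 ≈ 0.58333.


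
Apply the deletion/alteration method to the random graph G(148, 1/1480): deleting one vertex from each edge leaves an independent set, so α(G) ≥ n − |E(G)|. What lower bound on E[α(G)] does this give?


E[|E(G)|] = C(148, 2)·p = 10878 · (1/1480) = 147/20.
E[α(G)] ≥ n − E[|E(G)|] = 148 − 147/20 = 2813/20.
Numerically: ≈ 140.65000.
(This is only a lower bound; the true E[α(G)] may be larger.)

E[α(G)] ≥ 2813/20 ≈ 140.65000.


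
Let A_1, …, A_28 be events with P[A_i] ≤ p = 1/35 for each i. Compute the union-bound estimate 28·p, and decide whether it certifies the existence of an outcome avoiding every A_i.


Union bound: P[∪_{i=1}^{28} A_i] ≤ Σ_i P[A_i] ≤ 28·p = 28·(1/35) = 4/5.
Numerically: 4/5 ≈ 0.800.
Is 4/5 < 1? YES.
Since P[∪ A_i] ≤ 4/5 < 1, the complement has P[∩ A_i^c] ≥ 1 − 4/5 = 1/5 > 0, so some outcome avoids every A_i.

28·p = 4/5 ≈ 0.800; existence CERTIFIED by the union bound.


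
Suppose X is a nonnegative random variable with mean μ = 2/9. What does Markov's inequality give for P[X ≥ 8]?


μ = E[X] = 2/9, a = 8.
Markov: P[X ≥ 8] ≤ μ/a = (2/9)/8 = 1/36.
Numerically: ≈ 0.0278.
(Since a = 8 > μ = 0.2222, the bound 1/36 is < 1 and informative.)

P[X ≥ 8] ≤ 1/36 ≈ 0.0278.


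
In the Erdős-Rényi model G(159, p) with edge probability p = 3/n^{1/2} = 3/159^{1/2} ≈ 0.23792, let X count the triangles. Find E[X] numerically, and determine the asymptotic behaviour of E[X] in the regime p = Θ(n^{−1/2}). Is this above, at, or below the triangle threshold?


Number of potential triangles: C(159, 3) = 657359.
Each occurs with probability p³ ≈ (0.23792)³ ≈ 1.3466914e-02.
By linearity: E[X] = C(159, 3)·p³ ≈ 657359 · 1.3466914e-02 ≈ 8852.59694.
Since α = 1/2 < 1, p = c/n^{1/2} ≫ 1/n is above the triangle threshold p ~ 1/n. Asymptotically E[X] ~ (c³/6)·n^{3(1−α)} = (3³/6)·n^{1.5} → ∞; triangles are abundant w.h.p.

E[X] ≈ 8852.59694; in regime p = Θ(1/n^{1/2}) E[X] diverges (above the triangle threshold p ~ 1/n).


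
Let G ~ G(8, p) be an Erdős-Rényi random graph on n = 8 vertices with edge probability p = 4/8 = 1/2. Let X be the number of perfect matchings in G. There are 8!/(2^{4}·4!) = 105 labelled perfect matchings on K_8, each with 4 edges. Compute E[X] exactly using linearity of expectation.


K_8 has 8!/(2^{4}·4!) = 105 labelled perfect matchings.
For each such perfect matching H, let X_H = 1 if all 4 edges of H are present in G. Then P[X_H = 1] = p^{4} = (1/2)^{4} = 1/16.
By linearity: E[X] = Σ_H E[X_H] = 105 · p^{4} = 105 · 1/16 = 105/16.
Numerically: E[X] ≈ 6.5625.

E[X] = 105 · (1/2)^{4} = 105/16 ≈ 6.5625.


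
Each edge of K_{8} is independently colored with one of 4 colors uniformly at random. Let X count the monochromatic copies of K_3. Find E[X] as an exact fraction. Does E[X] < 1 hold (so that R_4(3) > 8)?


E[X] = C(8, 3) · 4^{1 − 3} = 56 · 4^{−2} = 56/16.
As a reduced fraction: E[X] = 7/2 ≈ 3.50000.
Is E[X] < 1? NO.
Since E[X] ≥ 1, the first-moment bound is inconclusive at n = 8; it does NOT by itself certify R_4(3) > 8.

E[X] = 7/2 ≈ 3.50000; E[X] ≥ 1; first-moment method inconclusive here.


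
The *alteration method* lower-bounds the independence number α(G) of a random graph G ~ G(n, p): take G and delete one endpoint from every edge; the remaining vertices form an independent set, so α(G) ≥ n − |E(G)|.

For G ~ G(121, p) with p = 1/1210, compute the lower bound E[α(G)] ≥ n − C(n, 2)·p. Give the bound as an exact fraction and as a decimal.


E[|E(G)|] = C(121, 2)·p = 7260 · (1/1210) = 6.
E[α(G)] ≥ n − E[|E(G)|] = 121 − 6 = 115.
Numerically: ≈ 115.000000.
(This is only a lower bound; the true E[α(G)] may be larger.)

E[α(G)] ≥ 115 ≈ 115.000000.


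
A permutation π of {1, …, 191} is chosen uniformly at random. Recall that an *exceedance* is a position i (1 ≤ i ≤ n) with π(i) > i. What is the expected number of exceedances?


Write X = Σ_{i=1}^{191} X_i, where X_i = 1_{π(i) > i}.
For each fixed i, π(i) is uniform over {1, …, 191} (marginal of a uniform permutation), so P[π(i) > i] = (n − i)/n. Summing: Σ_{i=1}^{191} (n − i)/n = (0 + 1 + … + 190)/191 = 191(191 − 1)/(2·191) = (191 − 1)/2.
Hence E[X] = Σ_{i=1}^{191} (191 − i)/191 = 95 ≈ 95.000000.

E[X] = 95 = 95.000000.


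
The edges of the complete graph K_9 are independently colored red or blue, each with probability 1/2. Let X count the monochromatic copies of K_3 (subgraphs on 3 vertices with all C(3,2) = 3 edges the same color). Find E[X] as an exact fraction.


Let X = Σ_S X_S over the C(9, 3) = 84 subsets S of size 3, where X_S = 1 if the K_3 on S is monochromatic.
For a fixed S, the K_3 on S has C(3, 2) = 3 edges. P[all 3 edges red] = (1/2)^3, and likewise for blue, so P[monochromatic] = 2·(1/2)^3 = 2^{1 − 3} = 1/4.
Summing: E[X] = C(9, 3) · 2^{1 − 3} = 84 · 1/4 = 21.
Numerically: E[X] ≈ 21.000.

E[X] = C(9,3)·2^(1−C(3,2)) = 21 ≈ 21.000.


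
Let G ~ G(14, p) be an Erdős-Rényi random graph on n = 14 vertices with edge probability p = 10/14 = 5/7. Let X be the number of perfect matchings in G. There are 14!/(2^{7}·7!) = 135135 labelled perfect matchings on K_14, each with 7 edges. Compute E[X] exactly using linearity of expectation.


K_14 has 14!/(2^{7}·7!) = 135135 labelled perfect matchings.
For each such perfect matching H, let X_H = 1 if all 7 edges of H are present in G. Then P[X_H = 1] = p^{7} = (5/7)^{7} = 78125/823543.
By linearity: E[X] = Σ_H E[X_H] = 135135 · p^{7} = 135135 · 78125/823543 = 1508203125/117649.
Numerically: E[X] ≈ 12820.

E[X] = 135135 · (5/7)^{7} = 1508203125/117649 ≈ 12820.


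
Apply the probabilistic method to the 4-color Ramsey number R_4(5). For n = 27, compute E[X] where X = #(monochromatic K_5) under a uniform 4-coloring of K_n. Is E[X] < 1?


E[X] = C(27, 5) · 4^{1 − 10} = 80730 · 4^{−9} = 80730/262144.
As a reduced fraction: E[X] = 40365/131072 ≈ 0.3079605.
Is E[X] < 1? YES.
Since E[X] < 1, there exists a 4-coloring of K_{27} with no monochromatic K_5; hence R_4(5) > 27.

E[X] = 40365/131072 ≈ 0.3079605; E[X] < 1, so R_4(5) > 27.


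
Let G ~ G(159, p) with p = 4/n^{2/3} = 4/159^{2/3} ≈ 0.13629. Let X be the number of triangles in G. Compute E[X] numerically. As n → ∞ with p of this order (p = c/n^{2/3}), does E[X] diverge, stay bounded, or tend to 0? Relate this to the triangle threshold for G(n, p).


Number of potential triangles: C(159, 3) = 657359.
Each occurs with probability p³ ≈ (0.13629)³ ≈ 2.5315454e-03.
By linearity: E[X] = C(159, 3)·p³ ≈ 657359 · 2.5315454e-03 ≈ 1664.13417.
Since α = 2/3 < 1, p = c/n^{2/3} ≫ 1/n is above the triangle threshold p ~ 1/n. Asymptotically E[X] ~ (c³/6)·n^{3(1−α)} = (4³/6)·n^{1} → ∞; triangles are abundant w.h.p.

E[X] ≈ 1664.13417; in regime p = Θ(1/n^{2/3}) E[X] diverges (above the triangle threshold p ~ 1/n).


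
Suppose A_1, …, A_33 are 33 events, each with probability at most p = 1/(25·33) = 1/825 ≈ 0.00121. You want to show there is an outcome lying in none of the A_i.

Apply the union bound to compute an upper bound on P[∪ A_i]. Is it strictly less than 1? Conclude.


Union bound: P[∪_{i=1}^{33} A_i] ≤ Σ_i P[A_i] ≤ 33·p = 33·(1/825) = 1/25.
Numerically: 1/25 ≈ 0.04000.
Is 1/25 < 1? YES.
Since P[∪ A_i] ≤ 1/25 < 1, the complement has P[∩ A_i^c] ≥ 1 − 1/25 = 24/25 > 0, so some outcome avoids every A_i.

33·p = 1/25 ≈ 0.04000; existence CERTIFIED by the union bound.


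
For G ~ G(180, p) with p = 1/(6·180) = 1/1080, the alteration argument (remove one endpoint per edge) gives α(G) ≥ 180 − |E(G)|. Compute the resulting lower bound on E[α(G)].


E[|E(G)|] = C(180, 2)·p = 16110 · (1/1080) = 179/12.
E[α(G)] ≥ n − E[|E(G)|] = 180 − 179/12 = 1981/12.
Numerically: ≈ 165.083.
(This is only a lower bound; the true E[α(G)] may be larger.)

E[α(G)] ≥ 1981/12 ≈ 165.083.


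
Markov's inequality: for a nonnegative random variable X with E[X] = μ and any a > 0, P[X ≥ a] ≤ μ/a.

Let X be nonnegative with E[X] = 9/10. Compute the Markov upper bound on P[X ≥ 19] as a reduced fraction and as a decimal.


μ = E[X] = 9/10, a = 19.
Markov: P[X ≥ 19] ≤ μ/a = (9/10)/19 = 9/190.
Numerically: ≈ 0.047.
(Since a = 19 > μ = 0.900, the bound 9/190 is < 1 and informative.)

P[X ≥ 19] ≤ 9/190 ≈ 0.047.


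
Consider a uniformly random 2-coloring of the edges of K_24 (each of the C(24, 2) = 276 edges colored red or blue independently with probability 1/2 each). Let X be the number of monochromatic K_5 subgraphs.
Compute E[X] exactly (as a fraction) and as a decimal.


Let X = Σ_S X_S over the C(24, 5) = 42504 subsets S of size 5, where X_S = 1 if the K_5 on S is monochromatic.
For a fixed S, the K_5 on S has C(5, 2) = 10 edges. P[all 10 edges red] = (1/2)^10, and likewise for blue, so P[monochromatic] = 2·(1/2)^10 = 2^{1 − 10} = 1/512.
By linearity of expectation: E[X] = C(24, 5) · 2^{1 − 10} = 42504 · 1/512 = 5313/64.
Numerically: E[X] ≈ 83.0156.

E[X] = C(24,5)·2^(1−C(5,2)) = 5313/64 ≈ 83.0156.


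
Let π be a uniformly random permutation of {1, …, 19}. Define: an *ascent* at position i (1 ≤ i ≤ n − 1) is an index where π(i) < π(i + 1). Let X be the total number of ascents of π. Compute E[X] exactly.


Write X = Σ X_I over i = 1, …, 18, with X_I the indicator of one ascent.
There are 18 indicators.
For each fixed i, the pair (π(i), π(i+1)) is a uniformly random ordered pair of distinct values from {1, …, 19}; by symmetry P[π(i) < π(i+1)] = 1/2.
By linearity: E[X] = 18 · (1/2) = (19 − 1) · (1/2) = 9 ≈ 9.000.

E[X] = 9 = 9.000.


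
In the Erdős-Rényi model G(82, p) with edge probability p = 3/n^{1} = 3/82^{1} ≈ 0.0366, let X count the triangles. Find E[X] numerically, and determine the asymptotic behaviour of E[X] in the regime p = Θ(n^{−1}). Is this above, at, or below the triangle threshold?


Number of potential triangles: C(82, 3) = 88560.
Each occurs with probability p³ ≈ (0.0366)³ ≈ 4.89691e-05.
By linearity: E[X] = C(82, 3)·p³ ≈ 88560 · 4.89691e-05 ≈ 4.337.
Here α = 1, so p = 3/n is exactly at the triangle threshold p ~ 1/n. Asymptotically E[X] → c³/6 = 3³/6 = 9/2 ≈ 4.500, a bounded constant. In this regime the triangle count is asymptotically Poisson(c³/6).

E[X] ≈ 4.337; in regime p = Θ(1/n^{1}) E[X] stays bounded (at the triangle threshold p ~ 1/n).
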